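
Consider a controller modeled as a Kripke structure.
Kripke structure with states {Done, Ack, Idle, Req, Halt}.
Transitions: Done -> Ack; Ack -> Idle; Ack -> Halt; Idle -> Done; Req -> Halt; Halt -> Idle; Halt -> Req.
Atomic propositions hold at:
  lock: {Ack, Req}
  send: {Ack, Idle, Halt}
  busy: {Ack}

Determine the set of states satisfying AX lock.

Sat(AX lock) = {s : every successor in {Ack, Req}} = {Done}

{Done}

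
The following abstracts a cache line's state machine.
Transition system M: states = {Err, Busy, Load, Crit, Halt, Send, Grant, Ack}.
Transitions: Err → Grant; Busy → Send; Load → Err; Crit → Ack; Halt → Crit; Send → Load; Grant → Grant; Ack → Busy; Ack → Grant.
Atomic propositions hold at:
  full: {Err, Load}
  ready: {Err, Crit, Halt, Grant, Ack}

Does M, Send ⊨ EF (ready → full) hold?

Sat(ready → full) = {Err, Busy, Load, Send}
EF (ready → full): least fixpoint, start Z0 = {Err, Busy, Load, Send}, add states with some successor in Z. Z1 = {Err, Busy, Load, Send, Ack}; Z2 = {Err, Busy, Load, Crit, Send, Ack}; Z3 = {Err, Busy, Load, Crit, Halt, Send, Ack}; fixed.
Sat(EF (ready → full)) = {Err, Busy, Load, Crit, Halt, Send, Ack}
Send ∈ Sat(EF (ready → full)) = {Err, Busy, Load, Crit, Halt, Send, Ack}, so the formula holds at Send.

Yes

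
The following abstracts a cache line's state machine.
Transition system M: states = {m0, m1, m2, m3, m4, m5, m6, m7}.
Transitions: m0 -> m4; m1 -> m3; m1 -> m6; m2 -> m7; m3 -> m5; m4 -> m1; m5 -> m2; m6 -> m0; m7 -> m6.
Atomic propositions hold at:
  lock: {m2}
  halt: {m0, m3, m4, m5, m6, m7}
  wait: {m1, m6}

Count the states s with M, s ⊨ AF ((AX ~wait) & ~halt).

Sat(~wait) = {m0, m2, m3, m4, m5, m7}
Sat(AX ~wait) = {s : every successor in {m0, m2, m3, m4, m5, m7}} = {m0, m2, m3, m5, m6}
Sat(~halt) = {m1, m2}
Sat((AX ~wait) & ~halt) = {m2}
AF ((AX ~wait) & ~halt): least fixpoint, start Z0 = {m2}, add states with every successor in Z. Z1 = {m2, m5}; Z2 = {m2, m3, m5}; fixed.
Sat(AF ((AX ~wait) & ~halt)) = {m2, m3, m5}
|Sat(AF ((AX ~wait) & ~halt))| = |{m2, m3, m5}| = 3.

3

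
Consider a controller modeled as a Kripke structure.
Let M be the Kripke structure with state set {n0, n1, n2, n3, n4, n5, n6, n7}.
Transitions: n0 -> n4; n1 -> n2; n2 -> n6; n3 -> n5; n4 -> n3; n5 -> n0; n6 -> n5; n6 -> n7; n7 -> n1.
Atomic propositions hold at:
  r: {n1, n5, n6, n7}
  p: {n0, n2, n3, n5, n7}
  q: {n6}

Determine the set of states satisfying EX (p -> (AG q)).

{n0, n2, n7}

AG q: greatest fixpoint, start Z0 = {n6}, keep only states in Sat with every successor in Z. Z1 = ∅; fixed.
Sat(AG q) = ∅
Sat(p -> (AG q)) = {n1, n4, n6}
Sat(EX (p -> (AG q))) = {s : some successor in {n1, n4, n6}} = {n0, n2, n7}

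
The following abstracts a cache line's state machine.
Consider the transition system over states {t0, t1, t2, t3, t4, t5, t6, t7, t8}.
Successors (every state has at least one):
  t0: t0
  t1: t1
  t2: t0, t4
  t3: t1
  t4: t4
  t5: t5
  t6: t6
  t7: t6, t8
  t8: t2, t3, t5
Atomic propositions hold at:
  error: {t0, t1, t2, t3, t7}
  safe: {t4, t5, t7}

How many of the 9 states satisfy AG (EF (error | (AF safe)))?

7

AF safe: least fixpoint, start Z0 = {t4, t5, t7}, add states with every successor in Z. Already a fixed point.
Sat(AF safe) = {t4, t5, t7}
Sat(error | (AF safe)) = {t0, t1, t2, t3, t4, t5, t7}
EF (error | (AF safe)): least fixpoint, start Z0 = {t0, t1, t2, t3, t4, t5, t7}, add states with some successor in Z. Z1 = {t0, t1, t2, t3, t4, t5, t7, t8}; fixed.
Sat(EF (error | (AF safe))) = {t0, t1, t2, t3, t4, t5, t7, t8}
AG (EF (error | (AF safe))): greatest fixpoint, start Z0 = {t0, t1, t2, t3, t4, t5, t7, t8}, keep only states in Sat with every successor in Z. Z1 = {t0, t1, t2, t3, t4, t5, t8}; fixed.
Sat(AG (EF (error | (AF safe)))) = {t0, t1, t2, t3, t4, t5, t8}
|Sat(AG (EF (error | (AF safe))))| = |{t0, t1, t2, t3, t4, t5, t8}| = 7.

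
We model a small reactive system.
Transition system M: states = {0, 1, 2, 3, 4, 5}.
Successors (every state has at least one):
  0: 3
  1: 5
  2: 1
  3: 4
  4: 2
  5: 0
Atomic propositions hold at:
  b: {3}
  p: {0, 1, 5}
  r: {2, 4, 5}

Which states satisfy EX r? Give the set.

{1, 3, 4}

Sat(EX r) = {s : some successor in {2, 4, 5}} = {1, 3, 4}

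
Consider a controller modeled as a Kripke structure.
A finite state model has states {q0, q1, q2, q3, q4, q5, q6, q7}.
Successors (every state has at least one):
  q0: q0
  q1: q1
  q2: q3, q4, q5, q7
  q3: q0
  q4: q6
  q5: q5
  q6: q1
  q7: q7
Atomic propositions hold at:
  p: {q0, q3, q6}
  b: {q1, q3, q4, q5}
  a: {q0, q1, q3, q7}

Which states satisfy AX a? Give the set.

Sat(AX a) = {s : every successor in {q0, q1, q3, q7}} = {q0, q1, q3, q6, q7}

{q0, q1, q3, q6, q7}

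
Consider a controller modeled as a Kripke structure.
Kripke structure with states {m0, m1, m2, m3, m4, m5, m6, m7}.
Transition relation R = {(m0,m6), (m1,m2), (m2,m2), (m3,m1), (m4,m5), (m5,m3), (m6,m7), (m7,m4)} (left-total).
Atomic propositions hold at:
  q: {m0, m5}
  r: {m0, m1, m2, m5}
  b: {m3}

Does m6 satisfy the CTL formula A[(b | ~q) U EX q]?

Sat(~q) = {m1, m2, m3, m4, m6, m7}
Sat(b | ~q) = {m1, m2, m3, m4, m6, m7}
Sat(EX q) = {s : some successor in {m0, m5}} = {m4}
A[(b | ~q) U EX q]: least fixpoint, start Z0 = Sat(EX q) = {m4}, add states in Sat(b | ~q) with every successor in Z. Z1 = {m4, m7}; Z2 = {m4, m6, m7}; fixed.
Sat(A[(b | ~q) U EX q]) = {m4, m6, m7}
m6 ∈ Sat(A[(b | ~q) U EX q]) = {m4, m6, m7}, so the formula holds at m6.

Yes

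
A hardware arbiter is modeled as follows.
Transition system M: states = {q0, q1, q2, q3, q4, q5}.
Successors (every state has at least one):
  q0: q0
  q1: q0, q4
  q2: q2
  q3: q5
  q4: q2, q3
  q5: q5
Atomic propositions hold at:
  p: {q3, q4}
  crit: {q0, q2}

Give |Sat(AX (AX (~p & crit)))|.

Sat(~p) = {q0, q1, q2, q5}
Sat(~p & crit) = {q0, q2}
Sat(AX (~p & crit)) = {s : every successor in {q0, q2}} = {q0, q2}
Sat(AX (AX (~p & crit))) = {s : every successor in {q0, q2}} = {q0, q2}
|Sat(AX (AX (~p & crit)))| = |{q0, q2}| = 2.

2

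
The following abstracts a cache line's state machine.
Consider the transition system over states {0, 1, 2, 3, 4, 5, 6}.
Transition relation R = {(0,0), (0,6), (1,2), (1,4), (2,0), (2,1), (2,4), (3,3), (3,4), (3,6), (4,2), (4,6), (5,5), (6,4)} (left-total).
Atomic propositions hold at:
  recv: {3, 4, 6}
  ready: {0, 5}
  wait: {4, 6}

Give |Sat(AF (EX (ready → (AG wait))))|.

AG wait: greatest fixpoint, start Z0 = {4, 6}, keep only states in Sat with every successor in Z. Z1 = {6}; Z2 = ∅; fixed.
Sat(AG wait) = ∅
Sat(ready → (AG wait)) = {1, 2, 3, 4, 6}
Sat(EX (ready → (AG wait))) = {s : some successor in {1, 2, 3, 4, 6}} = {0, 1, 2, 3, 4, 6}
AF (EX (ready → (AG wait))): least fixpoint, start Z0 = {0, 1, 2, 3, 4, 6}, add states with every successor in Z. Already a fixed point.
Sat(AF (EX (ready → (AG wait)))) = {0, 1, 2, 3, 4, 6}
|Sat(AF (EX (ready → (AG wait))))| = |{0, 1, 2, 3, 4, 6}| = 6.

6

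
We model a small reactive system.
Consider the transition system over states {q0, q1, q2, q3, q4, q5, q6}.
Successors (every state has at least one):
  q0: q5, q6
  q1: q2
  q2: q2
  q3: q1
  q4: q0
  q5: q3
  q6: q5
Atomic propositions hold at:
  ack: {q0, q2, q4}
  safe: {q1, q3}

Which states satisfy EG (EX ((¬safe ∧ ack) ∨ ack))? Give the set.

Sat(¬safe) = {q0, q2, q4, q5, q6}
Sat(¬safe ∧ ack) = {q0, q2, q4}
Sat((¬safe ∧ ack) ∨ ack) = {q0, q2, q4}
Sat(EX ((¬safe ∧ ack) ∨ ack)) = {s : some successor in {q0, q2, q4}} = {q1, q2, q4}
EG (EX ((¬safe ∧ ack) ∨ ack)): greatest fixpoint, start Z0 = {q1, q2, q4}, keep only states in Sat with some successor in Z. Z1 = {q1, q2}; fixed.
Sat(EG (EX ((¬safe ∧ ack) ∨ ack))) = {q1, q2}

{q1, q2}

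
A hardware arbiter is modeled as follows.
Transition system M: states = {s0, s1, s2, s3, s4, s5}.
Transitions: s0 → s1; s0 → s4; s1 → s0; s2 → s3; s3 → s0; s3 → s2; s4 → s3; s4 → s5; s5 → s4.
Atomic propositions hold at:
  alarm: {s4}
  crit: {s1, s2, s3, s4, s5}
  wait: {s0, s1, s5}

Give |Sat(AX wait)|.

1

Sat(AX wait) = {s : every successor in {s0, s1, s5}} = {s1}
|Sat(AX wait)| = |{s1}| = 1.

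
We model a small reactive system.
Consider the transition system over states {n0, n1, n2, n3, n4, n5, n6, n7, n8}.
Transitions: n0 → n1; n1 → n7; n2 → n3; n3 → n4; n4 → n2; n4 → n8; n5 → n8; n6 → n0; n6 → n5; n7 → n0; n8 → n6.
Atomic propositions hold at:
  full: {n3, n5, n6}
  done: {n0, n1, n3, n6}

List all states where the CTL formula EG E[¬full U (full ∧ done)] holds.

{n2, n3, n4}

Sat(¬full) = {n0, n1, n2, n4, n7, n8}
Sat(full ∧ done) = {n3, n6}
E[¬full U (full ∧ done)]: least fixpoint, start Z0 = Sat((full ∧ done)) = {n3, n6}, add states in Sat(¬full) with some successor in Z. Z1 = {n2, n3, n6, n8}; Z2 = {n2, n3, n4, n6, n8}; fixed.
Sat(E[¬full U (full ∧ done)]) = {n2, n3, n4, n6, n8}
EG E[¬full U (full ∧ done)]: greatest fixpoint, start Z0 = {n2, n3, n4, n6, n8}, keep only states in Sat with some successor in Z. Z1 = {n2, n3, n4, n8}; Z2 = {n2, n3, n4}; fixed.
Sat(EG E[¬full U (full ∧ done)]) = {n2, n3, n4}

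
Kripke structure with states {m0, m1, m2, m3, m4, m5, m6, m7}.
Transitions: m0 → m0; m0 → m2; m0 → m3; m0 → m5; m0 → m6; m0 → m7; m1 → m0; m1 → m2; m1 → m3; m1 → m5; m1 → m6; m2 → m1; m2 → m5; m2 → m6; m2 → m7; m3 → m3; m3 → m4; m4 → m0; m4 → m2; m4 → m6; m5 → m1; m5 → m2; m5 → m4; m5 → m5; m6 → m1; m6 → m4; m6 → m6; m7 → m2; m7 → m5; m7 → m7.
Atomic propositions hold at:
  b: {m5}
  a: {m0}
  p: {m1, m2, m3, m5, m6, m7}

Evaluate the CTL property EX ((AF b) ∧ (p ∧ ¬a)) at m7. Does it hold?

Yes

AF b: least fixpoint, start Z0 = {m5}, add states with every successor in Z. Already a fixed point.
Sat(AF b) = {m5}
Sat(¬a) = {m1, m2, m3, m4, m5, m6, m7}
Sat(p ∧ ¬a) = {m1, m2, m3, m5, m6, m7}
Sat((AF b) ∧ (p ∧ ¬a)) = {m5}
Sat(EX ((AF b) ∧ (p ∧ ¬a))) = {s : some successor in {m5}} = {m0, m1, m2, m5, m7}
m7 ∈ Sat(EX ((AF b) ∧ (p ∧ ¬a))) = {m0, m1, m2, m5, m7}, so the formula holds at m7.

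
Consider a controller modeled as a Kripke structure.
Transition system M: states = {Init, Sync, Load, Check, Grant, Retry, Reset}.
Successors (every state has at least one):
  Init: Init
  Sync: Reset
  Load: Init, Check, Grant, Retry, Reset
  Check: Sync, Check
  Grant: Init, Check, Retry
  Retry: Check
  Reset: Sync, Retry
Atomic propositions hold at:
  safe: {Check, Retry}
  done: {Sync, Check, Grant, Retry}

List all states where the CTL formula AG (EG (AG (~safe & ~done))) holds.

Sat(~safe) = {Init, Sync, Load, Grant, Reset}
Sat(~done) = {Init, Load, Reset}
Sat(~safe & ~done) = {Init, Load, Reset}
AG (~safe & ~done): greatest fixpoint, start Z0 = {Init, Load, Reset}, keep only states in Sat with every successor in Z. Z1 = {Init}; fixed.
Sat(AG (~safe & ~done)) = {Init}
EG (AG (~safe & ~done)): greatest fixpoint, start Z0 = {Init}, keep only states in Sat with some successor in Z. Already a fixed point.
Sat(EG (AG (~safe & ~done))) = {Init}
AG (EG (AG (~safe & ~done))): greatest fixpoint, start Z0 = {Init}, keep only states in Sat with every successor in Z. Already a fixed point.
Sat(AG (EG (AG (~safe & ~done)))) = {Init}

{Init}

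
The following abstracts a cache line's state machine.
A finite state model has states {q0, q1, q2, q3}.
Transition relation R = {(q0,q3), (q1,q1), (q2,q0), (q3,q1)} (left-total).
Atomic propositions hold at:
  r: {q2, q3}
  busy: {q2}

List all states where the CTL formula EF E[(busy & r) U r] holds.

Sat(busy & r) = {q2}
E[(busy & r) U r]: least fixpoint, start Z0 = Sat(r) = {q2, q3}, add states in Sat(busy & r) with some successor in Z. Already a fixed point.
Sat(E[(busy & r) U r]) = {q2, q3}
EF E[(busy & r) U r]: least fixpoint, start Z0 = {q2, q3}, add states with some successor in Z. Z1 = {q0, q2, q3}; fixed.
Sat(EF E[(busy & r) U r]) = {q0, q2, q3}

{q0, q2, q3}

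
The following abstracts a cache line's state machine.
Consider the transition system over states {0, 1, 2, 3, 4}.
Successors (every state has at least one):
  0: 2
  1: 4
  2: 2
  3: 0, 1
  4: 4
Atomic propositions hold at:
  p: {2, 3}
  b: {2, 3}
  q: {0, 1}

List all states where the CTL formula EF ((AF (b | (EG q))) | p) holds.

{0, 2, 3}

EG q: greatest fixpoint, start Z0 = {0, 1}, keep only states in Sat with some successor in Z. Z1 = ∅; fixed.
Sat(EG q) = ∅
Sat(b | (EG q)) = {2, 3}
AF (b | (EG q)): least fixpoint, start Z0 = {2, 3}, add states with every successor in Z. Z1 = {0, 2, 3}; fixed.
Sat(AF (b | (EG q))) = {0, 2, 3}
Sat((AF (b | (EG q))) | p) = {0, 2, 3}
EF ((AF (b | (EG q))) | p): least fixpoint, start Z0 = {0, 2, 3}, add states with some successor in Z. Already a fixed point.
Sat(EF ((AF (b | (EG q))) | p)) = {0, 2, 3}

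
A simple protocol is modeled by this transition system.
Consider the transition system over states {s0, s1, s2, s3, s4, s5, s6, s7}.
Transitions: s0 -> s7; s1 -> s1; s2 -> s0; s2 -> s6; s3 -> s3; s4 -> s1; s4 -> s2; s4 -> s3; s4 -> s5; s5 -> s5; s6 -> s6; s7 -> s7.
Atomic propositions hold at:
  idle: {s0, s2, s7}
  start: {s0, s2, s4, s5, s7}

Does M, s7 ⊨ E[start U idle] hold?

Yes

E[start U idle]: least fixpoint, start Z0 = Sat(idle) = {s0, s2, s7}, add states in Sat(start) with some successor in Z. Z1 = {s0, s2, s4, s7}; fixed.
Sat(E[start U idle]) = {s0, s2, s4, s7}
s7 ∈ Sat(E[start U idle]) = {s0, s2, s4, s7}, so the formula holds at s7.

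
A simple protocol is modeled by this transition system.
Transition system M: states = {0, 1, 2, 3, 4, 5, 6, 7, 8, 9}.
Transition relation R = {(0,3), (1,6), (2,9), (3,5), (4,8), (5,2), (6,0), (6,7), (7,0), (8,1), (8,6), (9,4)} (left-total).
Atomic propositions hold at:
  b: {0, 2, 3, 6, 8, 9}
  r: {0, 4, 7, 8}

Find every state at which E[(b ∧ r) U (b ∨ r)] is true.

{0, 2, 3, 4, 6, 7, 8, 9}

Sat(b ∧ r) = {0, 8}
Sat(b ∨ r) = {0, 2, 3, 4, 6, 7, 8, 9}
E[(b ∧ r) U (b ∨ r)]: least fixpoint, start Z0 = Sat((b ∨ r)) = {0, 2, 3, 4, 6, 7, 8, 9}, add states in Sat(b ∧ r) with some successor in Z. Already a fixed point.
Sat(E[(b ∧ r) U (b ∨ r)]) = {0, 2, 3, 4, 6, 7, 8, 9}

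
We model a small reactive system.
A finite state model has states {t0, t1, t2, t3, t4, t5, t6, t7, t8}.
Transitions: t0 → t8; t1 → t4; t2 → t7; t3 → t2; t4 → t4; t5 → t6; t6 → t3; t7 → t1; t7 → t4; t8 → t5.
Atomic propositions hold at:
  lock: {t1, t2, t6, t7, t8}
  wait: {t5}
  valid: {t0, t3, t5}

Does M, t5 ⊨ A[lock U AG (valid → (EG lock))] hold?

No

EG lock: greatest fixpoint, start Z0 = {t1, t2, t6, t7, t8}, keep only states in Sat with some successor in Z. Z1 = {t2, t7}; Z2 = {t2}; Z3 = ∅; fixed.
Sat(EG lock) = ∅
Sat(valid → (EG lock)) = {t1, t2, t4, t6, t7, t8}
AG (valid → (EG lock)): greatest fixpoint, start Z0 = {t1, t2, t4, t6, t7, t8}, keep only states in Sat with every successor in Z. Z1 = {t1, t2, t4, t7}; fixed.
Sat(AG (valid → (EG lock))) = {t1, t2, t4, t7}
A[lock U AG (valid → (EG lock))]: least fixpoint, start Z0 = Sat(AG (valid → (EG lock))) = {t1, t2, t4, t7}, add states in Sat(lock) with every successor in Z. Already a fixed point.
Sat(A[lock U AG (valid → (EG lock))]) = {t1, t2, t4, t7}
t5 ∉ Sat(A[lock U AG (valid → (EG lock))]) = {t1, t2, t4, t7}, so the formula does not hold at t5.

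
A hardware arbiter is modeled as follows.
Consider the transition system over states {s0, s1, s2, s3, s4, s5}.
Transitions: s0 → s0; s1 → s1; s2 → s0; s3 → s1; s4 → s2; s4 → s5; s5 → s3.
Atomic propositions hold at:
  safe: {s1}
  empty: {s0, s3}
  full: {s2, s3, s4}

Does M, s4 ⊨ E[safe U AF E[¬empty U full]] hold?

Yes

Sat(¬empty) = {s1, s2, s4, s5}
E[¬empty U full]: least fixpoint, start Z0 = Sat(full) = {s2, s3, s4}, add states in Sat(¬empty) with some successor in Z. Z1 = {s2, s3, s4, s5}; fixed.
Sat(E[¬empty U full]) = {s2, s3, s4, s5}
AF E[¬empty U full]: least fixpoint, start Z0 = {s2, s3, s4, s5}, add states with every successor in Z. Already a fixed point.
Sat(AF E[¬empty U full]) = {s2, s3, s4, s5}
E[safe U AF E[¬empty U full]]: least fixpoint, start Z0 = Sat(AF E[¬empty U full]) = {s2, s3, s4, s5}, add states in Sat(safe) with some successor in Z. Already a fixed point.
Sat(E[safe U AF E[¬empty U full]]) = {s2, s3, s4, s5}
s4 ∈ Sat(E[safe U AF E[¬empty U full]]) = {s2, s3, s4, s5}, so the formula holds at s4.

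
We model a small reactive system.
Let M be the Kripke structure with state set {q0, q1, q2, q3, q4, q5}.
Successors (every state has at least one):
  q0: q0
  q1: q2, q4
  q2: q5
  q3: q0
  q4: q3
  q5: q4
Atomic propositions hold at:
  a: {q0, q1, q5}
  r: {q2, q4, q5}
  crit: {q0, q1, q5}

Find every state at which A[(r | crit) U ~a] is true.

{q1, q2, q3, q4, q5}

Sat(r | crit) = {q0, q1, q2, q4, q5}
Sat(~a) = {q2, q3, q4}
A[(r | crit) U ~a]: least fixpoint, start Z0 = Sat(~a) = {q2, q3, q4}, add states in Sat(r | crit) with every successor in Z. Z1 = {q1, q2, q3, q4, q5}; fixed.
Sat(A[(r | crit) U ~a]) = {q1, q2, q3, q4, q5}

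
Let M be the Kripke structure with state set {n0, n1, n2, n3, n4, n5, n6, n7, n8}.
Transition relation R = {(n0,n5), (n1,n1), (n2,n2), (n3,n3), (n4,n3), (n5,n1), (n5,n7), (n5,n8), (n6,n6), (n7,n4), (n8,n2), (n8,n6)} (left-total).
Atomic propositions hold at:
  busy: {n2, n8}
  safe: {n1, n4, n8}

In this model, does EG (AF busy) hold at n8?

AF busy: least fixpoint, start Z0 = {n2, n8}, add states with every successor in Z. Already a fixed point.
Sat(AF busy) = {n2, n8}
EG (AF busy): greatest fixpoint, start Z0 = {n2, n8}, keep only states in Sat with some successor in Z. Already a fixed point.
Sat(EG (AF busy)) = {n2, n8}
n8 ∈ Sat(EG (AF busy)) = {n2, n8}, so the formula holds at n8.

Yes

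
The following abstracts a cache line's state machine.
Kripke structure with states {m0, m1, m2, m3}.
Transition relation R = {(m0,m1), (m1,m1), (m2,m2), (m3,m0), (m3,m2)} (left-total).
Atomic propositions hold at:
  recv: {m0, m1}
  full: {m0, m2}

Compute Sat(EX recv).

{m0, m1, m3}

Sat(EX recv) = {s : some successor in {m0, m1}} = {m0, m1, m3}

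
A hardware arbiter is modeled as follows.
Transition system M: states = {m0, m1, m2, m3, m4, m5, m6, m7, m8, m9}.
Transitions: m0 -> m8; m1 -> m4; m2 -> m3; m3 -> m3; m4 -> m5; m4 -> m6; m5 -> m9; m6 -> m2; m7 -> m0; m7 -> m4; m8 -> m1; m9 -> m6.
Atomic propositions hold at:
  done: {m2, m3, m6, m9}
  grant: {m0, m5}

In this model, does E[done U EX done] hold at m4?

Yes

Sat(EX done) = {s : some successor in {m2, m3, m6, m9}} = {m2, m3, m4, m5, m6, m9}
E[done U EX done]: least fixpoint, start Z0 = Sat(EX done) = {m2, m3, m4, m5, m6, m9}, add states in Sat(done) with some successor in Z. Already a fixed point.
Sat(E[done U EX done]) = {m2, m3, m4, m5, m6, m9}
m4 ∈ Sat(E[done U EX done]) = {m2, m3, m4, m5, m6, m9}, so the formula holds at m4.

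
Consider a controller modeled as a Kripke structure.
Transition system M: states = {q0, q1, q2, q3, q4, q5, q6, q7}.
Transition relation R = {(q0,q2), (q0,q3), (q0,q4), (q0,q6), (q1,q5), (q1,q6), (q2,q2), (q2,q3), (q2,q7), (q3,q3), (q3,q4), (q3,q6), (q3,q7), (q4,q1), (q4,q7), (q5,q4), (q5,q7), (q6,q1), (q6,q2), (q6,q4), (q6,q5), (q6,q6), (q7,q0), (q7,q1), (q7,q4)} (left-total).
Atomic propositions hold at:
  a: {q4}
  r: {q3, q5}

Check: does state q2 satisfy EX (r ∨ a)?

Yes

Sat(r ∨ a) = {q3, q4, q5}
Sat(EX (r ∨ a)) = {s : some successor in {q3, q4, q5}} = {q0, q1, q2, q3, q5, q6, q7}
q2 ∈ Sat(EX (r ∨ a)) = {q0, q1, q2, q3, q5, q6, q7}, so the formula holds at q2.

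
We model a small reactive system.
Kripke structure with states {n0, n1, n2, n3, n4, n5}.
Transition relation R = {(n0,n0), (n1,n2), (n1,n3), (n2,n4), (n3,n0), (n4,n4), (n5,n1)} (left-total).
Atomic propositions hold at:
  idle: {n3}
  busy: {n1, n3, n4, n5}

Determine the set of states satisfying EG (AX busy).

{n2, n4}

Sat(AX busy) = {s : every successor in {n1, n3, n4, n5}} = {n2, n4, n5}
EG (AX busy): greatest fixpoint, start Z0 = {n2, n4, n5}, keep only states in Sat with some successor in Z. Z1 = {n2, n4}; fixed.
Sat(EG (AX busy)) = {n2, n4}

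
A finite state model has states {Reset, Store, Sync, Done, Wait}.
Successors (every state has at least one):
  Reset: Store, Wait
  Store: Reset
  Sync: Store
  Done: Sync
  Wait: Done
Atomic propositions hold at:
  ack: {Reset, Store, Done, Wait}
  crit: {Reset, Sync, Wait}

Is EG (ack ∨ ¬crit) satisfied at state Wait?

Sat(¬crit) = {Store, Done}
Sat(ack ∨ ¬crit) = {Reset, Store, Done, Wait}
EG (ack ∨ ¬crit): greatest fixpoint, start Z0 = {Reset, Store, Done, Wait}, keep only states in Sat with some successor in Z. Z1 = {Reset, Store, Wait}; Z2 = {Reset, Store}; fixed.
Sat(EG (ack ∨ ¬crit)) = {Reset, Store}
Wait ∉ Sat(EG (ack ∨ ¬crit)) = {Reset, Store}, so the formula does not hold at Wait.

No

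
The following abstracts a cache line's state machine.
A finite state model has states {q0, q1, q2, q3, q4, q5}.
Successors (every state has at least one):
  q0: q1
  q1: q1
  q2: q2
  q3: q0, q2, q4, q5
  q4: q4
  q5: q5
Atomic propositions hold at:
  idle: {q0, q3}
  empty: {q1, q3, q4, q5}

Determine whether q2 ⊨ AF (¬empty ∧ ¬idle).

Sat(¬empty) = {q0, q2}
Sat(¬idle) = {q1, q2, q4, q5}
Sat(¬empty ∧ ¬idle) = {q2}
AF (¬empty ∧ ¬idle): least fixpoint, start Z0 = {q2}, add states with every successor in Z. Already a fixed point.
Sat(AF (¬empty ∧ ¬idle)) = {q2}
q2 ∈ Sat(AF (¬empty ∧ ¬idle)) = {q2}, so the formula holds at q2.

Yes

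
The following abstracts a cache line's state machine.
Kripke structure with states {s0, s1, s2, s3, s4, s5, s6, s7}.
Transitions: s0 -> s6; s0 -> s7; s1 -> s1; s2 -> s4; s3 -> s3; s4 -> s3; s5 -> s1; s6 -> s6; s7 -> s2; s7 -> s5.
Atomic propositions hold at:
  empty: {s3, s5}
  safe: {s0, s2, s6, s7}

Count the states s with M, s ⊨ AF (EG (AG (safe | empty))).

4

Sat(safe | empty) = {s0, s2, s3, s5, s6, s7}
AG (safe | empty): greatest fixpoint, start Z0 = {s0, s2, s3, s5, s6, s7}, keep only states in Sat with every successor in Z. Z1 = {s0, s3, s6, s7}; Z2 = {s0, s3, s6}; Z3 = {s3, s6}; fixed.
Sat(AG (safe | empty)) = {s3, s6}
EG (AG (safe | empty)): greatest fixpoint, start Z0 = {s3, s6}, keep only states in Sat with some successor in Z. Already a fixed point.
Sat(EG (AG (safe | empty))) = {s3, s6}
AF (EG (AG (safe | empty))): least fixpoint, start Z0 = {s3, s6}, add states with every successor in Z. Z1 = {s3, s4, s6}; Z2 = {s2, s3, s4, s6}; fixed.
Sat(AF (EG (AG (safe | empty)))) = {s2, s3, s4, s6}
|Sat(AF (EG (AG (safe | empty))))| = |{s2, s3, s4, s6}| = 4.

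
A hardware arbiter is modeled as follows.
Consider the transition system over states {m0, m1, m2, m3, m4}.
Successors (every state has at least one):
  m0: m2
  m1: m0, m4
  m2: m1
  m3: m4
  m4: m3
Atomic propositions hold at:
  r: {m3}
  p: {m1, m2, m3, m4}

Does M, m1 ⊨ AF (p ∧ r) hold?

No

Sat(p ∧ r) = {m3}
AF (p ∧ r): least fixpoint, start Z0 = {m3}, add states with every successor in Z. Z1 = {m3, m4}; fixed.
Sat(AF (p ∧ r)) = {m3, m4}
m1 ∉ Sat(AF (p ∧ r)) = {m3, m4}, so the formula does not hold at m1.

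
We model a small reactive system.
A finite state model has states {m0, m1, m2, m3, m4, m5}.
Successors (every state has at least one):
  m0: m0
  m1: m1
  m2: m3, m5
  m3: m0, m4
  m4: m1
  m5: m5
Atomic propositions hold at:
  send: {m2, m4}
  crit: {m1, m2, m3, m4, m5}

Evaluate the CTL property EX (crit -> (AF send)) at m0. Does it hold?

AF send: least fixpoint, start Z0 = {m2, m4}, add states with every successor in Z. Already a fixed point.
Sat(AF send) = {m2, m4}
Sat(crit -> (AF send)) = {m0, m2, m4}
Sat(EX (crit -> (AF send))) = {s : some successor in {m0, m2, m4}} = {m0, m3}
m0 ∈ Sat(EX (crit -> (AF send))) = {m0, m3}, so the formula holds at m0.

Yes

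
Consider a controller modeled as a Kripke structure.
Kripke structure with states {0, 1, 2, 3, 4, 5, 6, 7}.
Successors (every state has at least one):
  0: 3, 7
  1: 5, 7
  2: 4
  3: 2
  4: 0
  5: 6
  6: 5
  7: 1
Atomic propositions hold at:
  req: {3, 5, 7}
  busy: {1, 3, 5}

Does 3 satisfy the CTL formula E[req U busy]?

E[req U busy]: least fixpoint, start Z0 = Sat(busy) = {1, 3, 5}, add states in Sat(req) with some successor in Z. Z1 = {1, 3, 5, 7}; fixed.
Sat(E[req U busy]) = {1, 3, 5, 7}
3 ∈ Sat(E[req U busy]) = {1, 3, 5, 7}, so the formula holds at 3.

Yes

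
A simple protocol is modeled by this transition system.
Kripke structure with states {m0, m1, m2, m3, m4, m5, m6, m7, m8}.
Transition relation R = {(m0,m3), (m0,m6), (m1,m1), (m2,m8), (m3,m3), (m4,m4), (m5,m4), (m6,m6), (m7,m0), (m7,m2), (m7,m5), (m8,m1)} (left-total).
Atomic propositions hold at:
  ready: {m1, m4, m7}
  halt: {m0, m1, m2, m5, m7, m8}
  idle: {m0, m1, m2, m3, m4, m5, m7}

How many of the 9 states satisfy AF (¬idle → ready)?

8

Sat(¬idle) = {m6, m8}
Sat(¬idle → ready) = {m0, m1, m2, m3, m4, m5, m7}
AF (¬idle → ready): least fixpoint, start Z0 = {m0, m1, m2, m3, m4, m5, m7}, add states with every successor in Z. Z1 = {m0, m1, m2, m3, m4, m5, m7, m8}; fixed.
Sat(AF (¬idle → ready)) = {m0, m1, m2, m3, m4, m5, m7, m8}
|Sat(AF (¬idle → ready))| = |{m0, m1, m2, m3, m4, m5, m7, m8}| = 8.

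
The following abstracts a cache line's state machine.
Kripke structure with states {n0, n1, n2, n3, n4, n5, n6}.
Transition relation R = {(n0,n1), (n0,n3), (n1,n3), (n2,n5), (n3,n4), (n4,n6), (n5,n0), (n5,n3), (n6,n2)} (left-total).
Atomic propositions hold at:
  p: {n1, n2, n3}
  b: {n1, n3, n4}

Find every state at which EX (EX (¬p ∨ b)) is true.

Sat(¬p) = {n0, n4, n5, n6}
Sat(¬p ∨ b) = {n0, n1, n3, n4, n5, n6}
Sat(EX (¬p ∨ b)) = {s : some successor in {n0, n1, n3, n4, n5, n6}} = {n0, n1, n2, n3, n4, n5}
Sat(EX (EX (¬p ∨ b))) = {s : some successor in {n0, n1, n2, n3, n4, n5}} = {n0, n1, n2, n3, n5, n6}

{n0, n1, n2, n3, n5, n6}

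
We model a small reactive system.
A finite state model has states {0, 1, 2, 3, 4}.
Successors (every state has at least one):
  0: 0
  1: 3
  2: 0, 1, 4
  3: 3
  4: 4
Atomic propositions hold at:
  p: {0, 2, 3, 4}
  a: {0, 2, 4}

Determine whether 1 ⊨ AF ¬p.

Yes

Sat(¬p) = {1}
AF ¬p: least fixpoint, start Z0 = {1}, add states with every successor in Z. Already a fixed point.
Sat(AF ¬p) = {1}
1 ∈ Sat(AF ¬p) = {1}, so the formula holds at 1.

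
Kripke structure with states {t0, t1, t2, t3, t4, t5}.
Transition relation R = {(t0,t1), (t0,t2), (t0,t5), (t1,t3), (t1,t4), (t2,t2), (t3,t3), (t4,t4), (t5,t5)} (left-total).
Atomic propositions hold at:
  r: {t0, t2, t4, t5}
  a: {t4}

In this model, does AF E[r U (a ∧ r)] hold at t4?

Sat(a ∧ r) = {t4}
E[r U (a ∧ r)]: least fixpoint, start Z0 = Sat((a ∧ r)) = {t4}, add states in Sat(r) with some successor in Z. Already a fixed point.
Sat(E[r U (a ∧ r)]) = {t4}
AF E[r U (a ∧ r)]: least fixpoint, start Z0 = {t4}, add states with every successor in Z. Already a fixed point.
Sat(AF E[r U (a ∧ r)]) = {t4}
t4 ∈ Sat(AF E[r U (a ∧ r)]) = {t4}, so the formula holds at t4.

Yes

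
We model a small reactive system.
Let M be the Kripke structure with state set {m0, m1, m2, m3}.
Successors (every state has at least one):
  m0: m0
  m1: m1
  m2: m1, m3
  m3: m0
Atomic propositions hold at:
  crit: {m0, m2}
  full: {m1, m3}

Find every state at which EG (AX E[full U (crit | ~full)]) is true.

Sat(~full) = {m0, m2}
Sat(crit | ~full) = {m0, m2}
E[full U (crit | ~full)]: least fixpoint, start Z0 = Sat((crit | ~full)) = {m0, m2}, add states in Sat(full) with some successor in Z. Z1 = {m0, m2, m3}; fixed.
Sat(E[full U (crit | ~full)]) = {m0, m2, m3}
Sat(AX E[full U (crit | ~full)]) = {s : every successor in {m0, m2, m3}} = {m0, m3}
EG (AX E[full U (crit | ~full)]): greatest fixpoint, start Z0 = {m0, m3}, keep only states in Sat with some successor in Z. Already a fixed point.
Sat(EG (AX E[full U (crit | ~full)])) = {m0, m3}

{m0, m3}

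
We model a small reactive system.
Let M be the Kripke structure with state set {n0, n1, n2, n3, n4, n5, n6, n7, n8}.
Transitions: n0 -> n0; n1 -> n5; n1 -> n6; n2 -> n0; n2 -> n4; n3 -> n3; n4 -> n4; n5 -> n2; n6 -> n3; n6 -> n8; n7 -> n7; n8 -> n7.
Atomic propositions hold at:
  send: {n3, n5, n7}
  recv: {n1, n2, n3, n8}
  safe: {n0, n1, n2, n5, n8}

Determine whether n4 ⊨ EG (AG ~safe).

Yes

Sat(~safe) = {n3, n4, n6, n7}
AG ~safe: greatest fixpoint, start Z0 = {n3, n4, n6, n7}, keep only states in Sat with every successor in Z. Z1 = {n3, n4, n7}; fixed.
Sat(AG ~safe) = {n3, n4, n7}
EG (AG ~safe): greatest fixpoint, start Z0 = {n3, n4, n7}, keep only states in Sat with some successor in Z. Already a fixed point.
Sat(EG (AG ~safe)) = {n3, n4, n7}
n4 ∈ Sat(EG (AG ~safe)) = {n3, n4, n7}, so the formula holds at n4.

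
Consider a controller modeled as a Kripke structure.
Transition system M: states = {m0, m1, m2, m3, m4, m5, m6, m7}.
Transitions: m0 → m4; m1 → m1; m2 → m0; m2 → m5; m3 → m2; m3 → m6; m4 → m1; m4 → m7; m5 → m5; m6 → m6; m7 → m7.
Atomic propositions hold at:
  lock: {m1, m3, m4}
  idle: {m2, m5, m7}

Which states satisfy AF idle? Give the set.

AF idle: least fixpoint, start Z0 = {m2, m5, m7}, add states with every successor in Z. Already a fixed point.
Sat(AF idle) = {m2, m5, m7}

{m2, m5, m7}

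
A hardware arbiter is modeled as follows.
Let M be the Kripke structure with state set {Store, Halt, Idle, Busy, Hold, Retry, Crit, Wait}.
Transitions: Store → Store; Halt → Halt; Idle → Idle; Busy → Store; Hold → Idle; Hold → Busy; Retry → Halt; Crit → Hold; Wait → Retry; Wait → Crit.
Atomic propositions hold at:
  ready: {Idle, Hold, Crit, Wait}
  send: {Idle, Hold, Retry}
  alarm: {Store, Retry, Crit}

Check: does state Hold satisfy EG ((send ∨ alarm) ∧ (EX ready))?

Yes

Sat(send ∨ alarm) = {Store, Idle, Hold, Retry, Crit}
Sat(EX ready) = {s : some successor in {Idle, Hold, Crit, Wait}} = {Idle, Hold, Crit, Wait}
Sat((send ∨ alarm) ∧ (EX ready)) = {Idle, Hold, Crit}
EG ((send ∨ alarm) ∧ (EX ready)): greatest fixpoint, start Z0 = {Idle, Hold, Crit}, keep only states in Sat with some successor in Z. Already a fixed point.
Sat(EG ((send ∨ alarm) ∧ (EX ready))) = {Idle, Hold, Crit}
Hold ∈ Sat(EG ((send ∨ alarm) ∧ (EX ready))) = {Idle, Hold, Crit}, so the formula holds at Hold.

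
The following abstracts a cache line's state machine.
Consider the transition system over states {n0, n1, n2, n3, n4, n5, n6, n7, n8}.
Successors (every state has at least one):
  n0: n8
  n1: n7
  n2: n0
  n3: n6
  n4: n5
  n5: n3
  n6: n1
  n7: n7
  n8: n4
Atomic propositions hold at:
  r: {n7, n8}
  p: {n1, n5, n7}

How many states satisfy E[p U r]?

3

E[p U r]: least fixpoint, start Z0 = Sat(r) = {n7, n8}, add states in Sat(p) with some successor in Z. Z1 = {n1, n7, n8}; fixed.
Sat(E[p U r]) = {n1, n7, n8}
|Sat(E[p U r])| = |{n1, n7, n8}| = 3.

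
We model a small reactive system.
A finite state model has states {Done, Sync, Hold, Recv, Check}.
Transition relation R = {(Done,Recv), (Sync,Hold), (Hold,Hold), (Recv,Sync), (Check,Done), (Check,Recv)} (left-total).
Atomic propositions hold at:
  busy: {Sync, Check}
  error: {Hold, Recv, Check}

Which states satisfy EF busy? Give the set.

{Done, Sync, Recv, Check}

EF busy: least fixpoint, start Z0 = {Sync, Check}, add states with some successor in Z. Z1 = {Sync, Recv, Check}; Z2 = {Done, Sync, Recv, Check}; fixed.
Sat(EF busy) = {Done, Sync, Recv, Check}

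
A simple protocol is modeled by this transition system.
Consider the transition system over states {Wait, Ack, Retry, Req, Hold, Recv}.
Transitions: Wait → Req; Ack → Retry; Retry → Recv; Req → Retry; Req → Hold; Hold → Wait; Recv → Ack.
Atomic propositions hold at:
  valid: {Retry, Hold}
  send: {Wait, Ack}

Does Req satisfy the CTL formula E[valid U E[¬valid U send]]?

Sat(¬valid) = {Wait, Ack, Req, Recv}
E[¬valid U send]: least fixpoint, start Z0 = Sat(send) = {Wait, Ack}, add states in Sat(¬valid) with some successor in Z. Z1 = {Wait, Ack, Recv}; fixed.
Sat(E[¬valid U send]) = {Wait, Ack, Recv}
E[valid U E[¬valid U send]]: least fixpoint, start Z0 = Sat(E[¬valid U send]) = {Wait, Ack, Recv}, add states in Sat(valid) with some successor in Z. Z1 = {Wait, Ack, Retry, Hold, Recv}; fixed.
Sat(E[valid U E[¬valid U send]]) = {Wait, Ack, Retry, Hold, Recv}
Req ∉ Sat(E[valid U E[¬valid U send]]) = {Wait, Ack, Retry, Hold, Recv}, so the formula does not hold at Req.

No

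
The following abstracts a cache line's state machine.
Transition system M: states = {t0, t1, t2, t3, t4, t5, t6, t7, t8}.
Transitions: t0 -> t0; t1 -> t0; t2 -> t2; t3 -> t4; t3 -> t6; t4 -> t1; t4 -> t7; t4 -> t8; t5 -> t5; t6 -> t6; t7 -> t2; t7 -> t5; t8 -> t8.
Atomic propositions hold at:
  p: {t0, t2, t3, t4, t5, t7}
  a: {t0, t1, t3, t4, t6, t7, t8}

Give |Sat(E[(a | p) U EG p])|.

Sat(a | p) = {t0, t1, t2, t3, t4, t5, t6, t7, t8}
EG p: greatest fixpoint, start Z0 = {t0, t2, t3, t4, t5, t7}, keep only states in Sat with some successor in Z. Already a fixed point.
Sat(EG p) = {t0, t2, t3, t4, t5, t7}
E[(a | p) U EG p]: least fixpoint, start Z0 = Sat(EG p) = {t0, t2, t3, t4, t5, t7}, add states in Sat(a | p) with some successor in Z. Z1 = {t0, t1, t2, t3, t4, t5, t7}; fixed.
Sat(E[(a | p) U EG p]) = {t0, t1, t2, t3, t4, t5, t7}
|Sat(E[(a | p) U EG p])| = |{t0, t1, t2, t3, t4, t5, t7}| = 7.

7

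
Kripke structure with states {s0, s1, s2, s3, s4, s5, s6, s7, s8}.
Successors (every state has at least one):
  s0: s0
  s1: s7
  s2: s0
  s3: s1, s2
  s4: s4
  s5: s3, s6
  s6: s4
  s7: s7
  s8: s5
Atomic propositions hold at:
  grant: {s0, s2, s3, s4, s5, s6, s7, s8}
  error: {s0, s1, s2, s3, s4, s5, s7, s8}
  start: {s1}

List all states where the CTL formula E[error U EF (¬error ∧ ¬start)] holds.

{s5, s6, s8}

Sat(¬error) = {s6}
Sat(¬start) = {s0, s2, s3, s4, s5, s6, s7, s8}
Sat(¬error ∧ ¬start) = {s6}
EF (¬error ∧ ¬start): least fixpoint, start Z0 = {s6}, add states with some successor in Z. Z1 = {s5, s6}; Z2 = {s5, s6, s8}; fixed.
Sat(EF (¬error ∧ ¬start)) = {s5, s6, s8}
E[error U EF (¬error ∧ ¬start)]: least fixpoint, start Z0 = Sat(EF (¬error ∧ ¬start)) = {s5, s6, s8}, add states in Sat(error) with some successor in Z. Already a fixed point.
Sat(E[error U EF (¬error ∧ ¬start)]) = {s5, s6, s8}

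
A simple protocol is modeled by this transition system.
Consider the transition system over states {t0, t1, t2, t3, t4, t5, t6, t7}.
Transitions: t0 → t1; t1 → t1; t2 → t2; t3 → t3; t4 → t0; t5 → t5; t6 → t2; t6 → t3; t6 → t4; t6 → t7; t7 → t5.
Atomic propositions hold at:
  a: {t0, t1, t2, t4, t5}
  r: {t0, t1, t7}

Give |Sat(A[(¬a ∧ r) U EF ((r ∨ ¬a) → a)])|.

Sat(¬a) = {t3, t6, t7}
Sat(¬a ∧ r) = {t7}
Sat(r ∨ ¬a) = {t0, t1, t3, t6, t7}
Sat((r ∨ ¬a) → a) = {t0, t1, t2, t4, t5}
EF ((r ∨ ¬a) → a): least fixpoint, start Z0 = {t0, t1, t2, t4, t5}, add states with some successor in Z. Z1 = {t0, t1, t2, t4, t5, t6, t7}; fixed.
Sat(EF ((r ∨ ¬a) → a)) = {t0, t1, t2, t4, t5, t6, t7}
A[(¬a ∧ r) U EF ((r ∨ ¬a) → a)]: least fixpoint, start Z0 = Sat(EF ((r ∨ ¬a) → a)) = {t0, t1, t2, t4, t5, t6, t7}, add states in Sat(¬a ∧ r) with every successor in Z. Already a fixed point.
Sat(A[(¬a ∧ r) U EF ((r ∨ ¬a) → a)]) = {t0, t1, t2, t4, t5, t6, t7}
|Sat(A[(¬a ∧ r) U EF ((r ∨ ¬a) → a)])| = |{t0, t1, t2, t4, t5, t6, t7}| = 7.

7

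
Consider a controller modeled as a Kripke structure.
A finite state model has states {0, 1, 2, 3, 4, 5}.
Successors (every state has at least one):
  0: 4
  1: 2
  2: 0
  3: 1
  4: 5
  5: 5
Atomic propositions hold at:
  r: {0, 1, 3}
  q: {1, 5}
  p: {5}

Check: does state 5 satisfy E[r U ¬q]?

Sat(¬q) = {0, 2, 3, 4}
E[r U ¬q]: least fixpoint, start Z0 = Sat(¬q) = {0, 2, 3, 4}, add states in Sat(r) with some successor in Z. Z1 = {0, 1, 2, 3, 4}; fixed.
Sat(E[r U ¬q]) = {0, 1, 2, 3, 4}
5 ∉ Sat(E[r U ¬q]) = {0, 1, 2, 3, 4}, so the formula does not hold at 5.

No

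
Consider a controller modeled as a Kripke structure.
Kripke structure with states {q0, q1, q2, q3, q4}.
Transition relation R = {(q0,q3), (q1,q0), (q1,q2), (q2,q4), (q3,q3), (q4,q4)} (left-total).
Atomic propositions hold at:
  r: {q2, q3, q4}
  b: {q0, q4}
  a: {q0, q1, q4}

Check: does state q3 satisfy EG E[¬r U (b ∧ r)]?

No

Sat(¬r) = {q0, q1}
Sat(b ∧ r) = {q4}
E[¬r U (b ∧ r)]: least fixpoint, start Z0 = Sat((b ∧ r)) = {q4}, add states in Sat(¬r) with some successor in Z. Already a fixed point.
Sat(E[¬r U (b ∧ r)]) = {q4}
EG E[¬r U (b ∧ r)]: greatest fixpoint, start Z0 = {q4}, keep only states in Sat with some successor in Z. Already a fixed point.
Sat(EG E[¬r U (b ∧ r)]) = {q4}
q3 ∉ Sat(EG E[¬r U (b ∧ r)]) = {q4}, so the formula does not hold at q3.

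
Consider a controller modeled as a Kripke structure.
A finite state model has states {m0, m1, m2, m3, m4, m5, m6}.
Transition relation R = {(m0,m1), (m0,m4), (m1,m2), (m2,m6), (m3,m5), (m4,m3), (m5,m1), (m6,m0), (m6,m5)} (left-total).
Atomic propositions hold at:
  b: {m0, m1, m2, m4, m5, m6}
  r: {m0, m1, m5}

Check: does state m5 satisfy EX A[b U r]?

A[b U r]: least fixpoint, start Z0 = Sat(r) = {m0, m1, m5}, add states in Sat(b) with every successor in Z. Z1 = {m0, m1, m5, m6}; Z2 = {m0, m1, m2, m5, m6}; fixed.
Sat(A[b U r]) = {m0, m1, m2, m5, m6}
Sat(EX A[b U r]) = {s : some successor in {m0, m1, m2, m5, m6}} = {m0, m1, m2, m3, m5, m6}
m5 ∈ Sat(EX A[b U r]) = {m0, m1, m2, m3, m5, m6}, so the formula holds at m5.

Yes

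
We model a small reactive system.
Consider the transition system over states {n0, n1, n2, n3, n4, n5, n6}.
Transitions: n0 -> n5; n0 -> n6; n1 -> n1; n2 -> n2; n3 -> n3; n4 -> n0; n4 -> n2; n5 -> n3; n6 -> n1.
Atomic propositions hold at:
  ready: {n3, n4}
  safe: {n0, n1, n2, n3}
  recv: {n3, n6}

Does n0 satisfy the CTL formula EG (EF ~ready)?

Sat(~ready) = {n0, n1, n2, n5, n6}
EF ~ready: least fixpoint, start Z0 = {n0, n1, n2, n5, n6}, add states with some successor in Z. Z1 = {n0, n1, n2, n4, n5, n6}; fixed.
Sat(EF ~ready) = {n0, n1, n2, n4, n5, n6}
EG (EF ~ready): greatest fixpoint, start Z0 = {n0, n1, n2, n4, n5, n6}, keep only states in Sat with some successor in Z. Z1 = {n0, n1, n2, n4, n6}; fixed.
Sat(EG (EF ~ready)) = {n0, n1, n2, n4, n6}
n0 ∈ Sat(EG (EF ~ready)) = {n0, n1, n2, n4, n6}, so the formula holds at n0.

Yes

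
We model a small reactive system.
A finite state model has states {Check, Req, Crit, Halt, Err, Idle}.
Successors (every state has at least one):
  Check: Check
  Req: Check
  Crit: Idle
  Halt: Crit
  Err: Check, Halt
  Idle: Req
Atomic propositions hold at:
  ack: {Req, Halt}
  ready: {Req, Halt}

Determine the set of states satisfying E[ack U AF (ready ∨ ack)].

{Req, Crit, Halt, Idle}

Sat(ready ∨ ack) = {Req, Halt}
AF (ready ∨ ack): least fixpoint, start Z0 = {Req, Halt}, add states with every successor in Z. Z1 = {Req, Halt, Idle}; Z2 = {Req, Crit, Halt, Idle}; fixed.
Sat(AF (ready ∨ ack)) = {Req, Crit, Halt, Idle}
E[ack U AF (ready ∨ ack)]: least fixpoint, start Z0 = Sat(AF (ready ∨ ack)) = {Req, Crit, Halt, Idle}, add states in Sat(ack) with some successor in Z. Already a fixed point.
Sat(E[ack U AF (ready ∨ ack)]) = {Req, Crit, Halt, Idle}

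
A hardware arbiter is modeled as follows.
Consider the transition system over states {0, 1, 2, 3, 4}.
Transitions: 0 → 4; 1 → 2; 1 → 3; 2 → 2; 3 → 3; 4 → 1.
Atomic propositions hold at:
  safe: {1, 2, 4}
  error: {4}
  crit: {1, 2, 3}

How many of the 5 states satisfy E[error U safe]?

E[error U safe]: least fixpoint, start Z0 = Sat(safe) = {1, 2, 4}, add states in Sat(error) with some successor in Z. Already a fixed point.
Sat(E[error U safe]) = {1, 2, 4}
|Sat(E[error U safe])| = |{1, 2, 4}| = 3.

3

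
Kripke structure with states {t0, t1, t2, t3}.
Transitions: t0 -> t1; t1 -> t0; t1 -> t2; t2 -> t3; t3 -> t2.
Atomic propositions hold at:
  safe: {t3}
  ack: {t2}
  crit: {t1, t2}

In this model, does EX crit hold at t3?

Yes

Sat(EX crit) = {s : some successor in {t1, t2}} = {t0, t1, t3}
t3 ∈ Sat(EX crit) = {t0, t1, t3}, so the formula holds at t3.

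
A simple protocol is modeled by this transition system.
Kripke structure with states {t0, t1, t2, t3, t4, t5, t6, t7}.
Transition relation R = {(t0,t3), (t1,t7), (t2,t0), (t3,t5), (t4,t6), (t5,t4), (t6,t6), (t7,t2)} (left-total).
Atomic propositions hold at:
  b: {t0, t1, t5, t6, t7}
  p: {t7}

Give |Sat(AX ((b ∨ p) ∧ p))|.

Sat(b ∨ p) = {t0, t1, t5, t6, t7}
Sat((b ∨ p) ∧ p) = {t7}
Sat(AX ((b ∨ p) ∧ p)) = {s : every successor in {t7}} = {t1}
|Sat(AX ((b ∨ p) ∧ p))| = |{t1}| = 1.

1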